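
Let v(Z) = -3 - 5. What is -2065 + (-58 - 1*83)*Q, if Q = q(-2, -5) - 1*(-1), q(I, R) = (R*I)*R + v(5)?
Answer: 5972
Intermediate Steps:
v(Z) = -8
q(I, R) = -8 + I*R**2 (q(I, R) = (R*I)*R - 8 = (I*R)*R - 8 = I*R**2 - 8 = -8 + I*R**2)
Q = -57 (Q = (-8 - 2*(-5)**2) - 1*(-1) = (-8 - 2*25) + 1 = (-8 - 50) + 1 = -58 + 1 = -57)
-2065 + (-58 - 1*83)*Q = -2065 + (-58 - 1*83)*(-57) = -2065 + (-58 - 83)*(-57) = -2065 - 141*(-57) = -2065 + 8037 = 5972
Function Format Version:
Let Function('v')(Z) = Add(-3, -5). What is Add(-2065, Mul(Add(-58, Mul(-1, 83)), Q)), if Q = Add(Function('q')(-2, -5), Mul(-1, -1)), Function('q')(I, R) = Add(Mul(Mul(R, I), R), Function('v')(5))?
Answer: 5972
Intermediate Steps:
Function('v')(Z) = -8
Function('q')(I, R) = Add(-8, Mul(I, Pow(R, 2))) (Function('q')(I, R) = Add(Mul(Mul(R, I), R), -8) = Add(Mul(Mul(I, R), R), -8) = Add(Mul(I, Pow(R, 2)), -8) = Add(-8, Mul(I, Pow(R, 2))))
Q = -57 (Q = Add(Add(-8, Mul(-2, Pow(-5, 2))), Mul(-1, -1)) = Add(Add(-8, Mul(-2, 25)), 1) = Add(Add(-8, -50), 1) = Add(-58, 1) = -57)
Add(-2065, Mul(Add(-58, Mul(-1, 83)), Q)) = Add(-2065, Mul(Add(-58, Mul(-1, 83)), -57)) = Add(-2065, Mul(Add(-58, -83), -57)) = Add(-2065, Mul(-141, -57)) = Add(-2065, 8037) = 5972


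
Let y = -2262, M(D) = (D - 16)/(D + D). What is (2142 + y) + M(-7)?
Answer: -1657/14 ≈ -118.36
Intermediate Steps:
M(D) = (-16 + D)/(2*D) (M(D) = (-16 + D)/((2*D)) = (-16 + D)*(1/(2*D)) = (-16 + D)/(2*D))
(2142 + y) + M(-7) = (2142 - 2262) + (½)*(-16 - 7)/(-7) = -120 + (½)*(-⅐)*(-23) = -120 + 23/14 = -1657/14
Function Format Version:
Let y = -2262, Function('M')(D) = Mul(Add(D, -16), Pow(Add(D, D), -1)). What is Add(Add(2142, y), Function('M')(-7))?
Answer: Rational(-1657, 14) ≈ -118.36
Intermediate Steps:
Function('M')(D) = Mul(Rational(1, 2), Pow(D, -1), Add(-16, D)) (Function('M')(D) = Mul(Add(-16, D), Pow(Mul(2, D), -1)) = Mul(Add(-16, D), Mul(Rational(1, 2), Pow(D, -1))) = Mul(Rational(1, 2), Pow(D, -1), Add(-16, D)))
Add(Add(2142, y), Function('M')(-7)) = Add(Add(2142, -2262), Mul(Rational(1, 2), Pow(-7, -1), Add(-16, -7))) = Add(-120, Mul(Rational(1, 2), Rational(-1, 7), -23)) = Add(-120, Rational(23, 14)) = Rational(-1657, 14)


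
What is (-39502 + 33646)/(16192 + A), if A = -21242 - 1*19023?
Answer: 5856/24073 ≈ 0.24326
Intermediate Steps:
A = -40265 (A = -21242 - 19023 = -40265)
(-39502 + 33646)/(16192 + A) = (-39502 + 33646)/(16192 - 40265) = -5856/(-24073) = -5856*(-1/24073) = 5856/24073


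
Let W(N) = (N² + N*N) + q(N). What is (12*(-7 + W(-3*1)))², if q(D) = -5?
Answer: 5184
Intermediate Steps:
W(N) = -5 + 2*N² (W(N) = (N² + N*N) - 5 = (N² + N²) - 5 = 2*N² - 5 = -5 + 2*N²)
(12*(-7 + W(-3*1)))² = (12*(-7 + (-5 + 2*(-3*1)²)))² = (12*(-7 + (-5 + 2*(-3)²)))² = (12*(-7 + (-5 + 2*9)))² = (12*(-7 + (-5 + 18)))² = (12*(-7 + 13))² = (12*6)² = 72² = 5184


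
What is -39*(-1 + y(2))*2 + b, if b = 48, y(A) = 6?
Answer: -342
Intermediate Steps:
-39*(-1 + y(2))*2 + b = -39*(-1 + 6)*2 + 48 = -195*2 + 48 = -39*10 + 48 = -390 + 48 = -342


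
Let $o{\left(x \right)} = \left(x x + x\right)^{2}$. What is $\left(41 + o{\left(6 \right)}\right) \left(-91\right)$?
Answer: $-164255$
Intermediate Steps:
$o{\left(x \right)} = \left(x + x^{2}\right)^{2}$ ($o{\left(x \right)} = \left(x^{2} + x\right)^{2} = \left(x + x^{2}\right)^{2}$)
$\left(41 + o{\left(6 \right)}\right) \left(-91\right) = \left(41 + 6^{2} \left(1 + 6\right)^{2}\right) \left(-91\right) = \left(41 + 36 \cdot 7^{2}\right) \left(-91\right) = \left(41 + 36 \cdot 49\right) \left(-91\right) = \left(41 + 1764\right) \left(-91\right) = 1805 \left(-91\right) = -164255$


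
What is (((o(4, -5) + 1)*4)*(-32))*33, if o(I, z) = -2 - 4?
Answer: 21120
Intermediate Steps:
o(I, z) = -6
(((o(4, -5) + 1)*4)*(-32))*33 = (((-6 + 1)*4)*(-32))*33 = (-5*4*(-32))*33 = -20*(-32)*33 = 640*33 = 21120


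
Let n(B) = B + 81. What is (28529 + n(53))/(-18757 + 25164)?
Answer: 28663/6407 ≈ 4.4737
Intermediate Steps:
n(B) = 81 + B
(28529 + n(53))/(-18757 + 25164) = (28529 + (81 + 53))/(-18757 + 25164) = (28529 + 134)/6407 = 28663*(1/6407) = 28663/6407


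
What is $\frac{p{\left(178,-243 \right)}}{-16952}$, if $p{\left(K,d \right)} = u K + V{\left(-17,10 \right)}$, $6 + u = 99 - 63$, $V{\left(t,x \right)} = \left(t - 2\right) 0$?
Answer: $- \frac{1335}{4238} \approx -0.31501$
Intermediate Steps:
$V{\left(t,x \right)} = 0$ ($V{\left(t,x \right)} = \left(-2 + t\right) 0 = 0$)
$u = 30$ ($u = -6 + \left(99 - 63\right) = -6 + 36 = 30$)
$p{\left(K,d \right)} = 30 K$ ($p{\left(K,d \right)} = 30 K + 0 = 30 K$)
$\frac{p{\left(178,-243 \right)}}{-16952} = \frac{30 \cdot 178}{-16952} = 5340 \left(- \frac{1}{16952}\right) = - \frac{1335}{4238}$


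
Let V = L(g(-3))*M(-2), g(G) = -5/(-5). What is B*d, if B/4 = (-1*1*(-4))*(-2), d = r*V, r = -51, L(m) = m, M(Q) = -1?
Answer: -1632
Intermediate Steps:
g(G) = 1 (g(G) = -5*(-⅕) = 1)
V = -1 (V = 1*(-1) = -1)
d = 51 (d = -51*(-1) = 51)
B = -32 (B = 4*((-1*1*(-4))*(-2)) = 4*(-1*(-4)*(-2)) = 4*(4*(-2)) = 4*(-8) = -32)
B*d = -32*51 = -1632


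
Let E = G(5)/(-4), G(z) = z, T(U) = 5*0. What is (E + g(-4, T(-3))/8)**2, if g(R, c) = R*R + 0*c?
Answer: 9/16 ≈ 0.56250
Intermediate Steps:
T(U) = 0
g(R, c) = R**2 (g(R, c) = R**2 + 0 = R**2)
E = -5/4 (E = 5/(-4) = 5*(-1/4) = -5/4 ≈ -1.2500)
(E + g(-4, T(-3))/8)**2 = (-5/4 + (-4)**2/8)**2 = (-5/4 + 16*(1/8))**2 = (-5/4 + 2)**2 = (3/4)**2 = 9/16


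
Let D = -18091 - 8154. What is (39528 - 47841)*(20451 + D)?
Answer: 48165522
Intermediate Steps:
D = -26245
(39528 - 47841)*(20451 + D) = (39528 - 47841)*(20451 - 26245) = -8313*(-5794) = 48165522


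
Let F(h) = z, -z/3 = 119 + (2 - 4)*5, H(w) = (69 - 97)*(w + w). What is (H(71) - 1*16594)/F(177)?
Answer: 20570/327 ≈ 62.905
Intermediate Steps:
H(w) = -56*w
z = -327 (z = -3*(119 + (2 - 4)*5) = -3*(119 - 2*5) = -3*(119 - 10) = -3*109 = -327)
F(h) = -327
(H(71) - 1*16594)/F(177) = (-56*71 - 1*16594)/(-327) = (-3976 - 16594)*(-1/327) = -20570*(-1/327) = 20570/327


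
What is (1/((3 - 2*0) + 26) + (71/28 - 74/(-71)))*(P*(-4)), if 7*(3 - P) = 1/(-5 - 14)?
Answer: -83306000/1916929 ≈ -43.458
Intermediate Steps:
P = 400/133 (P = 3 - 1/(7*(-5 - 14)) = 3 - 1/7/(-19) = 3 - 1/7*(-1/19) = 3 + 1/133 = 400/133 ≈ 3.0075)
(1/((3 - 2*0) + 26) + (71/28 - 74/(-71)))*(P*(-4)) = (1/((3 - 2*0) + 26) + (71/28 - 74/(-71)))*((400/133)*(-4)) = (1/((3 + 0) + 26) + (71*(1/28) - 74*(-1/71)))*(-1600/133) = (1/(3 + 26) + (71/28 + 74/71))*(-1600/133) = (1/29 + 7113/1988)*(-1600/133) = (208265/57652)*(-1600/133) = -83306000/1916929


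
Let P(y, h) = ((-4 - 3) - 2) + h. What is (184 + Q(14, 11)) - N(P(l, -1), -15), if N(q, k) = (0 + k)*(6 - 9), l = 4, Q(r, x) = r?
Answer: 153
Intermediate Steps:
P(y, h) = -9 + h (P(y, h) = (-7 - 2) + h = -9 + h)
N(q, k) = -3*k (N(q, k) = k*(-3) = -3*k)
(184 + Q(14, 11)) - N(P(l, -1), -15) = (184 + 14) - (-3)*(-15) = 198 - 1*45 = 198 - 45 = 153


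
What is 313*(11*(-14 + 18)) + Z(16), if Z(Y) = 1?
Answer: 13773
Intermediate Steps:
313*(11*(-14 + 18)) + Z(16) = 313*(11*(-14 + 18)) + 1 = 313*(11*4) + 1 = 313*44 + 1 = 13772 + 1 = 13773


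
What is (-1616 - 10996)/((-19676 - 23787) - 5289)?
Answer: 3153/12188 ≈ 0.25870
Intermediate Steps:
(-1616 - 10996)/((-19676 - 23787) - 5289) = -12612/(-43463 - 5289) = -12612/(-48752) = -12612*(-1/48752) = 3153/12188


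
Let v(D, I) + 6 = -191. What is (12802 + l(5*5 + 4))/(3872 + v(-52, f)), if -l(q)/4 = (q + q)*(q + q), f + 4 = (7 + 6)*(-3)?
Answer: -218/1225 ≈ -0.17796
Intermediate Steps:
f = -43 (f = -4 + (7 + 6)*(-3) = -4 + 13*(-3) = -4 - 39 = -43)
v(D, I) = -197 (v(D, I) = -6 - 191 = -197)
l(q) = -16*q**2 (l(q) = -4*(q + q)*(q + q) = -4*2*q*2*q = -16*q**2)
(12802 + l(5*5 + 4))/(3872 + v(-52, f)) = (12802 - 16*(5*5 + 4)**2)/(3872 - 197) = (12802 - 16*(25 + 4)**2)/3675 = (12802 - 16*29**2)*(1/3675) = (12802 - 16*841)*(1/3675) = (12802 - 13456)*(1/3675) = -654*1/3675 = -218/1225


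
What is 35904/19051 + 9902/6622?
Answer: 213199645/63077861 ≈ 3.3799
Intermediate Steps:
35904/19051 + 9902/6622 = 35904*(1/19051) + 9902*(1/6622) = 35904/19051 + 4951/3311 = 213199645/63077861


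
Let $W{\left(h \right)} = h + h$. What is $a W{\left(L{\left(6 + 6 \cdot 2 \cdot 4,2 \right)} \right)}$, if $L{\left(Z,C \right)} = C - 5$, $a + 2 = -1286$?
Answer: $7728$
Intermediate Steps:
$a = -1288$ ($a = -2 - 1286 = -1288$)
$L{\left(Z,C \right)} = -5 + C$
$W{\left(h \right)} = 2 h$
$a W{\left(L{\left(6 + 6 \cdot 2 \cdot 4,2 \right)} \right)} = - 1288 \cdot 2 \left(-5 + 2\right) = - 1288 \cdot 2 \left(-3\right) = \left(-1288\right) \left(-6\right) = 7728$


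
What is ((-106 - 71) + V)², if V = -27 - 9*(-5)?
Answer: 25281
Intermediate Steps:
V = 18 (V = -27 + 45 = 18)
((-106 - 71) + V)² = ((-106 - 71) + 18)² = (-177 + 18)² = (-159)² = 25281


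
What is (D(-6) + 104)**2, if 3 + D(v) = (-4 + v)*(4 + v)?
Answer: 14641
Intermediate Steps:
D(v) = -3 + (-4 + v)*(4 + v)
(D(-6) + 104)**2 = ((-19 + (-6)**2) + 104)**2 = ((-19 + 36) + 104)**2 = (17 + 104)**2 = 121**2 = 14641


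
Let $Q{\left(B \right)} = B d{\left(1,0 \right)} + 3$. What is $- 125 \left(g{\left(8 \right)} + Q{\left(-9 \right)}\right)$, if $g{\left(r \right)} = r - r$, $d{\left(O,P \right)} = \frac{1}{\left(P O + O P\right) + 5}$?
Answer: $-150$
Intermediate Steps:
$d{\left(O,P \right)} = \frac{1}{5 + 2 O P}$ ($d{\left(O,P \right)} = \frac{1}{\left(O P + O P\right) + 5} = \frac{1}{2 O P + 5} = \frac{1}{5 + 2 O P}$)
$g{\left(r \right)} = 0$
$Q{\left(B \right)} = 3 + \frac{B}{5}$ ($Q{\left(B \right)} = \frac{B}{5 + 2 \cdot 1 \cdot 0} + 3 = \frac{B}{5 + 0} + 3 = \frac{B}{5} + 3 = 3 + \frac{B}{5}$)
$- 125 \left(g{\left(8 \right)} + Q{\left(-9 \right)}\right) = - 125 \left(0 + \left(3 + \frac{1}{5} \left(-9\right)\right)\right) = - 125 \left(0 + \left(3 - \frac{9}{5}\right)\right) = - 125 \left(0 + \frac{6}{5}\right) = \left(-125\right) \frac{6}{5} = -150$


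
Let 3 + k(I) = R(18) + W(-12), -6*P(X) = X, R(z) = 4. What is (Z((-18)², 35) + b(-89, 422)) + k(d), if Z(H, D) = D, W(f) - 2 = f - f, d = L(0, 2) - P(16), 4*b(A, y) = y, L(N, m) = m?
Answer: 287/2 ≈ 143.50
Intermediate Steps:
b(A, y) = y/4
P(X) = -X/6
d = 14/3 (d = 2 - (-1)*16/6 = 2 - 1*(-8/3) = 2 + 8/3 = 14/3 ≈ 4.6667)
W(f) = 2 (W(f) = 2 + (f - f) = 2 + 0 = 2)
k(I) = 3 (k(I) = -3 + (4 + 2) = -3 + 6 = 3)
(Z((-18)², 35) + b(-89, 422)) + k(d) = (35 + (¼)*422) + 3 = (35 + 211/2) + 3 = 281/2 + 3 = 287/2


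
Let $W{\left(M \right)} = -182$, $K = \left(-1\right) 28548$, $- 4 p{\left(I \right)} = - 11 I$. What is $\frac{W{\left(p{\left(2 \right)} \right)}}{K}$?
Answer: $\frac{7}{1098} \approx 0.0063752$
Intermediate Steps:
$p{\left(I \right)} = \frac{11 I}{4}$ ($p{\left(I \right)} = - \frac{\left(-11\right) I}{4} = \frac{11 I}{4}$)
$K = -28548$
$\frac{W{\left(p{\left(2 \right)} \right)}}{K} = - \frac{182}{-28548} = \left(-182\right) \left(- \frac{1}{28548}\right) = \frac{7}{1098}$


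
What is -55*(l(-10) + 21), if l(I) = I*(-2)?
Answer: -2255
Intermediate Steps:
l(I) = -2*I
-55*(l(-10) + 21) = -55*(-2*(-10) + 21) = -55*(20 + 21) = -55*41 = -2255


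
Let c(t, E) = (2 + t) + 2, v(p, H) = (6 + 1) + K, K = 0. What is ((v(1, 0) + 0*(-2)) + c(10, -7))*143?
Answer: 3003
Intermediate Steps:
v(p, H) = 7 (v(p, H) = (6 + 1) + 0 = 7 + 0 = 7)
c(t, E) = 4 + t
((v(1, 0) + 0*(-2)) + c(10, -7))*143 = ((7 + 0*(-2)) + (4 + 10))*143 = ((7 + 0) + 14)*143 = (7 + 14)*143 = 21*143 = 3003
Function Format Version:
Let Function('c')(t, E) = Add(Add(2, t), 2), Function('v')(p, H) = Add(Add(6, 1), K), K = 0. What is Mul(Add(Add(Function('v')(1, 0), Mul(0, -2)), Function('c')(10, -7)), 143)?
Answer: 3003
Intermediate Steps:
Function('v')(p, H) = 7 (Function('v')(p, H) = Add(Add(6, 1), 0) = Add(7, 0) = 7)
Function('c')(t, E) = Add(4, t)
Mul(Add(Add(Function('v')(1, 0), Mul(0, -2)), Function('c')(10, -7)), 143) = Mul(Add(Add(7, Mul(0, -2)), Add(4, 10)), 143) = Mul(Add(Add(7, 0), 14), 143) = Mul(Add(7, 14), 143) = Mul(21, 143) = 3003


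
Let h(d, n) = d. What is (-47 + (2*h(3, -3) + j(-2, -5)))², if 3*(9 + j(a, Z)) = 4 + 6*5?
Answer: 13456/9 ≈ 1495.1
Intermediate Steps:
j(a, Z) = 7/3 (j(a, Z) = -9 + (4 + 6*5)/3 = -9 + (4 + 30)/3 = -9 + (⅓)*34 = -9 + 34/3 = 7/3)
(-47 + (2*h(3, -3) + j(-2, -5)))² = (-47 + (2*3 + 7/3))² = (-47 + (6 + 7/3))² = (-47 + 25/3)² = (-116/3)² = 13456/9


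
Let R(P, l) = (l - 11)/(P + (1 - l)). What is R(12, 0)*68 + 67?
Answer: 123/13 ≈ 9.4615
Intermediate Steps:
R(P, l) = (-11 + l)/(1 + P - l)
R(12, 0)*68 + 67 = ((-11 + 0)/(1 + 12 - 1*0))*68 + 67 = (-11/(1 + 12 + 0))*68 + 67 = (-11/13)*68 + 67 = ((1/13)*(-11))*68 + 67 = -11/13*68 + 67 = -748/13 + 67 = 123/13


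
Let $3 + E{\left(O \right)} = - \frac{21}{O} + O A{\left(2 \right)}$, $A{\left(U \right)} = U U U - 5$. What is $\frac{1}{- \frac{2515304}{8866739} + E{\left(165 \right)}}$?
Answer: $\frac{487670645}{239733548447} \approx 0.0020342$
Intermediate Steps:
$A{\left(U \right)} = -5 + U^{3}$ ($A{\left(U \right)} = U^{2} U - 5 = U^{3} - 5 = -5 + U^{3}$)
$E{\left(O \right)} = -3 - \frac{21}{O} + 3 O$ ($E{\left(O \right)} = -3 + \left(- \frac{21}{O} + O \left(-5 + 2^{3}\right)\right) = -3 + \left(- \frac{21}{O} + O \left(-5 + 8\right)\right) = -3 + \left(- \frac{21}{O} + O 3\right) = -3 + \left(- \frac{21}{O} + 3 O\right) = -3 - \frac{21}{O} + 3 O$)
$\frac{1}{- \frac{2515304}{8866739} + E{\left(165 \right)}} = \frac{1}{- \frac{2515304}{8866739} - \left(-492 + \frac{7}{55}\right)} = \frac{1}{\left(-2515304\right) \frac{1}{8866739} - - \frac{27053}{55}} = \frac{1}{- \frac{2515304}{8866739} - - \frac{27053}{55}} = \frac{1}{- \frac{2515304}{8866739} + \frac{27053}{55}} = \frac{1}{\frac{239733548447}{487670645}} = \frac{487670645}{239733548447}$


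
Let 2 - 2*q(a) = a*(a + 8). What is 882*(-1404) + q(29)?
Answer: -2477727/2 ≈ -1.2389e+6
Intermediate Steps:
q(a) = 1 - a*(8 + a)/2 (q(a) = 1 - a*(a + 8)/2 = 1 - a*(8 + a)/2)
882*(-1404) + q(29) = 882*(-1404) + (1 - 4*29 - 1/2*29**2) = -1238328 + (1 - 116 - 1/2*841) = -1238328 + (1 - 116 - 841/2) = -1238328 - 1071/2 = -2477727/2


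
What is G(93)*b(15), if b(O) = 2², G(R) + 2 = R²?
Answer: 34588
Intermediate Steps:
G(R) = -2 + R²
b(O) = 4
G(93)*b(15) = (-2 + 93²)*4 = (-2 + 8649)*4 = 8647*4 = 34588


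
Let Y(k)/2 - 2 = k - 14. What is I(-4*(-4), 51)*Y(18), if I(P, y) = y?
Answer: 612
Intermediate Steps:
Y(k) = -24 + 2*k (Y(k) = 4 + 2*(k - 14) = 4 + 2*(-14 + k) = 4 + (-28 + 2*k) = -24 + 2*k)
I(-4*(-4), 51)*Y(18) = 51*(-24 + 2*18) = 51*(-24 + 36) = 51*12 = 612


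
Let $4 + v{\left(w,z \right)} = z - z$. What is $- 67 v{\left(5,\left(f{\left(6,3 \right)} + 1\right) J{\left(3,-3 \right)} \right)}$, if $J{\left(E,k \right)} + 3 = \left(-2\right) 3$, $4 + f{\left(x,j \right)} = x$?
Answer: $268$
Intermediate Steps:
$f{\left(x,j \right)} = -4 + x$
$J{\left(E,k \right)} = -9$ ($J{\left(E,k \right)} = -3 - 6 = -9$)
$v{\left(w,z \right)} = -4$ ($v{\left(w,z \right)} = -4 + \left(z - z\right) = -4 + 0 = -4$)
$- 67 v{\left(5,\left(f{\left(6,3 \right)} + 1\right) J{\left(3,-3 \right)} \right)} = \left(-67\right) \left(-4\right) = 268$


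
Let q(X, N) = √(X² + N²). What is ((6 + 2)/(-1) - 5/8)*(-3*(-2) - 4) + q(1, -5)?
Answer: -69/4 + √26 ≈ -12.151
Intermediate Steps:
q(X, N) = √(N² + X²)
((6 + 2)/(-1) - 5/8)*(-3*(-2) - 4) + q(1, -5) = ((6 + 2)/(-1) - 5/8)*(-3*(-2) - 4) + √((-5)² + 1²) = (8*(-1) - 5*⅛)*(6 - 4) + √(25 + 1) = (-8 - 5/8)*2 + √26 = -69/8*2 + √26 = -69/4 + √26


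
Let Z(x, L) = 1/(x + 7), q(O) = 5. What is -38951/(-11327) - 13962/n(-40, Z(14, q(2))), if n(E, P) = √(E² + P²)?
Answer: 38951/11327 - 22554*√705601/54277 ≈ -345.61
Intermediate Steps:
Z(x, L) = 1/(7 + x)
-38951/(-11327) - 13962/n(-40, Z(14, q(2))) = -38951/(-11327) - 13962/√((-40)² + (1/(7 + 14))²) = -38951*(-1/11327) - 13962/√(1600 + (1/21)²) = 38951/11327 - 13962/√(1600 + (1/21)²) = 38951/11327 - 13962/√(1600 + 1/441) = 38951/11327 - 13962*21*√705601/705601 = 38951/11327 - 22554*√705601/54277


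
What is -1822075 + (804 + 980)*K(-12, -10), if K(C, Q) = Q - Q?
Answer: -1822075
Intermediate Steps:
K(C, Q) = 0
-1822075 + (804 + 980)*K(-12, -10) = -1822075 + (804 + 980)*0 = -1822075 + 1784*0 = -1822075 + 0 = -1822075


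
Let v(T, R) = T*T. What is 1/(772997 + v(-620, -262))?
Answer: 1/1157397 ≈ 8.6401e-7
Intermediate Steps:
v(T, R) = T**2
1/(772997 + v(-620, -262)) = 1/(772997 + (-620)**2) = 1/(772997 + 384400) = 1/1157397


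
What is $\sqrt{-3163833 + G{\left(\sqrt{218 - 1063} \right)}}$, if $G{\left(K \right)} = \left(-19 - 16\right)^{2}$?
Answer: $4 i \sqrt{197663} \approx 1778.4 i$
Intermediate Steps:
$G{\left(K \right)} = 1225$ ($G{\left(K \right)} = \left(-35\right)^{2} = 1225$)
$\sqrt{-3163833 + G{\left(\sqrt{218 - 1063} \right)}} = \sqrt{-3163833 + 1225} = \sqrt{-3162608} = 4 i \sqrt{197663}$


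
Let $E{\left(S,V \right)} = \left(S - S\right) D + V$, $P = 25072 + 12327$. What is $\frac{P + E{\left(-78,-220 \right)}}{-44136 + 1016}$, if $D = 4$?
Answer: $- \frac{37179}{43120} \approx -0.86222$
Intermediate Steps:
$P = 37399$
$E{\left(S,V \right)} = V$ ($E{\left(S,V \right)} = \left(S - S\right) 4 + V = 0 \cdot 4 + V = 0 + V = V$)
$\frac{P + E{\left(-78,-220 \right)}}{-44136 + 1016} = \frac{37399 - 220}{-44136 + 1016} = \frac{37179}{-43120} = 37179 \left(- \frac{1}{43120}\right) = - \frac{37179}{43120}$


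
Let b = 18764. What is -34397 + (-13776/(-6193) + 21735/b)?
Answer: -3996725834725/116205452 ≈ -34394.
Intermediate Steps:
-34397 + (-13776/(-6193) + 21735/b) = -34397 + (-13776/(-6193) + 21735/18764) = -34397 + (-13776*(-1/6193) + 21735*(1/18764)) = -34397 + (13776/6193 + 21735/18764) = -34397 + 393097719/116205452 = -3996725834725/116205452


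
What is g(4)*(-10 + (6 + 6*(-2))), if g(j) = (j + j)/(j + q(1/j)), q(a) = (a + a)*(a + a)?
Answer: -512/17 ≈ -30.118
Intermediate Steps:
q(a) = 4*a**2 (q(a) = (2*a)*(2*a) = 4*a**2)
g(j) = 2*j/(j + 4/j**2) (g(j) = (j + j)/(j + 4*(1/j)**2) = (2*j)/(j + 4/j**2) = 2*j/(j + 4/j**2))
g(4)*(-10 + (6 + 6*(-2))) = (2*4**3/(4 + 4**3))*(-10 + (6 + 6*(-2))) = (2*64/(4 + 64))*(-10 + (6 - 12)) = (2*64/68)*(-10 - 6) = (2*64*(1/68))*(-16) = (32/17)*(-16) = -512/17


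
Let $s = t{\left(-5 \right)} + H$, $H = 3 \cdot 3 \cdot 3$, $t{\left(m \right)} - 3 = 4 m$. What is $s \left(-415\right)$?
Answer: $-4150$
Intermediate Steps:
$t{\left(m \right)} = 3 + 4 m$
$H = 27$ ($H = 9 \cdot 3 = 27$)
$s = 10$ ($s = \left(3 + 4 \left(-5\right)\right) + 27 = \left(3 - 20\right) + 27 = -17 + 27 = 10$)
$s \left(-415\right) = 10 \left(-415\right) = -4150$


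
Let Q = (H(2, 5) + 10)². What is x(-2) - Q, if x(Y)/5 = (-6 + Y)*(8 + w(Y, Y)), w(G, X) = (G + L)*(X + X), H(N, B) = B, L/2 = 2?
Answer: -225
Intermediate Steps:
L = 4 (L = 2*2 = 4)
w(G, X) = 2*X*(4 + G) (w(G, X) = (G + 4)*(X + X) = (4 + G)*(2*X) = 2*X*(4 + G))
x(Y) = 5*(-6 + Y)*(8 + 2*Y*(4 + Y)) (x(Y) = 5*((-6 + Y)*(8 + 2*Y*(4 + Y))) = 5*(-6 + Y)*(8 + 2*Y*(4 + Y)))
Q = 225 (Q = (5 + 10)² = 15² = 225)
x(-2) - Q = (-240 - 200*(-2) - 20*(-2)² + 10*(-2)³) - 1*225 = (-240 + 400 - 20*4 + 10*(-8)) - 225 = (-240 + 400 - 80 - 80) - 225 = 0 - 225 = -225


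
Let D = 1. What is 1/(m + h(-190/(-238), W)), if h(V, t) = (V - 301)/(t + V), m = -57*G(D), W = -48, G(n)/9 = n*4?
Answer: -5617/11490360 ≈ -0.00048884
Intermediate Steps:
G(n) = 36*n (G(n) = 9*(n*4) = 9*(4*n) = 36*n)
m = -2052 ≈ -2052.0
h(V, t) = (-301 + V)/(V + t)
1/(m + h(-190/(-238), W)) = 1/(-2052 + (-301 - 190/(-238))/(-190/(-238) - 48)) = 1/(-2052 + (-301 - 190*(-1/238))/(-190*(-1/238) - 48)) = 1/(-2052 + (-301 + 95/119)/(95/119 - 48)) = 1/(-2052 - 35724/119/(-5617/119)) = 1/(-2052 - 119/5617*(-35724/119)) = 1/(-2052 + 35724/5617) = 1/(-11490360/5617) = -5617/11490360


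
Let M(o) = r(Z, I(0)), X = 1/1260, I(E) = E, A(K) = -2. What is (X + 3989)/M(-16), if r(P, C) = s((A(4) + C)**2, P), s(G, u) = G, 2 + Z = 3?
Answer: 5026141/5040 ≈ 997.25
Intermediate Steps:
Z = 1 (Z = -2 + 3 = 1)
X = 1/1260 ≈ 0.00079365
r(P, C) = (-2 + C)**2
M(o) = 4 (M(o) = (-2 + 0)**2 = (-2)**2 = 4)
(X + 3989)/M(-16) = (1/1260 + 3989)/4 = (5026141/1260)*(1/4) = 5026141/5040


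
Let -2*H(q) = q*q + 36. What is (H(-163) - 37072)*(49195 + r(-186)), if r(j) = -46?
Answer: -4951712601/2 ≈ -2.4759e+9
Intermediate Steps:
H(q) = -18 - q**2/2 (H(q) = -(q*q + 36)/2 = -(q**2 + 36)/2 = -(36 + q**2)/2 = -18 - q**2/2)
(H(-163) - 37072)*(49195 + r(-186)) = ((-18 - 1/2*(-163)**2) - 37072)*(49195 - 46) = ((-18 - 1/2*26569) - 37072)*49149 = ((-18 - 26569/2) - 37072)*49149 = (-26605/2 - 37072)*49149 = -100749/2*49149 = -4951712601/2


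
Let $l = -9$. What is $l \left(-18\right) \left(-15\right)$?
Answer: $-2430$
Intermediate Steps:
$l \left(-18\right) \left(-15\right) = \left(-9\right) \left(-18\right) \left(-15\right) = 162 \left(-15\right) = -2430$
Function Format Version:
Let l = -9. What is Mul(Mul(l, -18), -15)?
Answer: -2430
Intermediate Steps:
Mul(Mul(l, -18), -15) = Mul(Mul(-9, -18), -15) = Mul(162, -15) = -2430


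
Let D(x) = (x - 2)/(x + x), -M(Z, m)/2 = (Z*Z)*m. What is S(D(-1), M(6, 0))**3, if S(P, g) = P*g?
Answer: 0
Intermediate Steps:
M(Z, m) = -2*m*Z**2 (M(Z, m) = -2*Z*Z*m = -2*Z**2*m = -2*m*Z**2)
D(x) = (-2 + x)/(2*x) (D(x) = (-2 + x)/((2*x)) = (-2 + x)*(1/(2*x)) = (-2 + x)/(2*x))
S(D(-1), M(6, 0))**3 = (((1/2)*(-2 - 1)/(-1))*(-2*0*6**2))**3 = (((1/2)*(-1)*(-3))*(-2*0*36))**3 = ((3/2)*0)**3 = 0**3 = 0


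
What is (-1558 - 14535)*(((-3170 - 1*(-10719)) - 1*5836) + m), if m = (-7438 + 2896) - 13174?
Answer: 257536279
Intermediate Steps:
m = -17716 (m = -4542 - 13174 = -17716)
(-1558 - 14535)*(((-3170 - 1*(-10719)) - 1*5836) + m) = (-1558 - 14535)*(((-3170 - 1*(-10719)) - 1*5836) - 17716) = -16093*(((-3170 + 10719) - 5836) - 17716) = -16093*((7549 - 5836) - 17716) = -16093*(1713 - 17716) = -16093*(-16003) = 257536279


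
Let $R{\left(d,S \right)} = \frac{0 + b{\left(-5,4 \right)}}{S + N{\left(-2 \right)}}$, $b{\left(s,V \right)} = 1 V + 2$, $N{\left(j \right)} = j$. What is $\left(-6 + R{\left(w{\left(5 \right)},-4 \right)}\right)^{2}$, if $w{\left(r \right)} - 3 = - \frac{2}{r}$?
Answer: $49$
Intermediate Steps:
$w{\left(r \right)} = 3 - \frac{2}{r}$
$b{\left(s,V \right)} = 2 + V$ ($b{\left(s,V \right)} = V + 2 = 2 + V$)
$R{\left(d,S \right)} = \frac{6}{-2 + S}$ ($R{\left(d,S \right)} = \frac{0 + \left(2 + 4\right)}{S - 2} = \frac{0 + 6}{-2 + S} = \frac{6}{-2 + S}$)
$\left(-6 + R{\left(w{\left(5 \right)},-4 \right)}\right)^{2} = \left(-6 + \frac{6}{-2 - 4}\right)^{2} = \left(-6 + \frac{6}{-6}\right)^{2} = \left(-6 + 6 \left(- \frac{1}{6}\right)\right)^{2} = \left(-6 - 1\right)^{2} = \left(-7\right)^{2} = 49$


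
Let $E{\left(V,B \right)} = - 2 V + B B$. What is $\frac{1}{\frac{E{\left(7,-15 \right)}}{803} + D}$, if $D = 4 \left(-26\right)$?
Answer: $- \frac{803}{83301} \approx -0.0096397$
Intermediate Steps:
$E{\left(V,B \right)} = B^{2} - 2 V$ ($E{\left(V,B \right)} = - 2 V + B^{2} = B^{2} - 2 V$)
$D = -104$
$\frac{1}{\frac{E{\left(7,-15 \right)}}{803} + D} = \frac{1}{\frac{\left(-15\right)^{2} - 14}{803} - 104} = \frac{1}{\left(225 - 14\right) \frac{1}{803} - 104} = \frac{1}{211 \cdot \frac{1}{803} - 104} = \frac{1}{\frac{211}{803} - 104} = \frac{1}{- \frac{83301}{803}} = - \frac{803}{83301}$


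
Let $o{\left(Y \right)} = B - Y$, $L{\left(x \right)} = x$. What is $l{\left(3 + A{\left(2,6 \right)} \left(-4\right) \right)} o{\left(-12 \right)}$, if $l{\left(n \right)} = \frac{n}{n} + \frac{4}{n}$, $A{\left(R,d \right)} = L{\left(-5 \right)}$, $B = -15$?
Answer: $- \frac{81}{23} \approx -3.5217$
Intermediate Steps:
$A{\left(R,d \right)} = -5$
$l{\left(n \right)} = 1 + \frac{4}{n}$
$o{\left(Y \right)} = -15 - Y$
$l{\left(3 + A{\left(2,6 \right)} \left(-4\right) \right)} o{\left(-12 \right)} = \frac{4 + \left(3 - -20\right)}{3 - -20} \left(-15 - -12\right) = \frac{4 + \left(3 + 20\right)}{3 + 20} \left(-15 + 12\right) = \frac{4 + 23}{23} \left(-3\right) = \frac{1}{23} \cdot 27 \left(-3\right) = \frac{27}{23} \left(-3\right) = - \frac{81}{23}$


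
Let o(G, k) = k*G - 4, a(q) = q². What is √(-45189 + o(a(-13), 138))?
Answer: I*√21871 ≈ 147.89*I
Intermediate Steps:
o(G, k) = -4 + G*k (o(G, k) = G*k - 4 = -4 + G*k)
√(-45189 + o(a(-13), 138)) = √(-45189 + (-4 + (-13)²*138)) = √(-45189 + (-4 + 169*138)) = √(-45189 + (-4 + 23322)) = √(-45189 + 23318) = √(-21871) = I*√21871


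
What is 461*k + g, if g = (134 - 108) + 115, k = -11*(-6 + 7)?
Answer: -4930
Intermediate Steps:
k = -11 (k = -11*1 = -11)
g = 141 (g = 26 + 115 = 141)
461*k + g = 461*(-11) + 141 = -5071 + 141 = -4930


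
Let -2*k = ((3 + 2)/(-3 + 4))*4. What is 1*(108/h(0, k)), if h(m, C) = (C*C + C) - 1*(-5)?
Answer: 108/95 ≈ 1.1368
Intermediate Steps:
k = -10 (k = -(3 + 2)/(-3 + 4)*4/2 = -5/1*4/2 = -5*1*4/2 = -5*4/2 = -1/2*20 = -10)
h(m, C) = 5 + C + C**2 (h(m, C) = (C**2 + C) + 5 = (C + C**2) + 5 = 5 + C + C**2)
1*(108/h(0, k)) = 1*(108/(5 - 10 + (-10)**2)) = 1*(108/(5 - 10 + 100)) = 1*(108/95) = 108/95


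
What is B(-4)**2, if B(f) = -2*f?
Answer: 64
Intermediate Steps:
B(-4)**2 = (-2*(-4))**2 = 8**2 = 64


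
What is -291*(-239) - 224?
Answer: 69325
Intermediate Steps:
-291*(-239) - 224 = 69549 - 224 = 69325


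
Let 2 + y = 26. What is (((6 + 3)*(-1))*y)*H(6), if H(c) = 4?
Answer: -864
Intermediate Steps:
y = 24 (y = -2 + 26 = 24)
(((6 + 3)*(-1))*y)*H(6) = (((6 + 3)*(-1))*24)*4 = ((9*(-1))*24)*4 = -9*24*4 = -216*4 = -864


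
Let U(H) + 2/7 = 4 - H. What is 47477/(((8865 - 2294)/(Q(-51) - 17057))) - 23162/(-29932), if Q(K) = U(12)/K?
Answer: -618094631673065/5015420886 ≈ -1.2324e+5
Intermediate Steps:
U(H) = 26/7 - H (U(H) = -2/7 + (4 - H) = 26/7 - H)
Q(K) = -58/(7*K) (Q(K) = (26/7 - 1*12)/K = (26/7 - 12)/K = -58/(7*K))
47477/(((8865 - 2294)/(Q(-51) - 17057))) - 23162/(-29932) = 47477/(((8865 - 2294)/(-58/7/(-51) - 17057))) - 23162/(-29932) = 47477/((6571/(-58/7*(-1/51) - 17057))) - 23162*(-1/29932) = 47477/((6571/(58/357 - 17057))) + 11581/14966 = 47477/((6571/(-6089291/357))) + 11581/14966 = 47477/((6571*(-357/6089291))) + 11581/14966 = 47477/(-2345847/6089291) + 11581/14966 = 47477*(-6089291/2345847) + 11581/14966 = -289101268807/2345847 + 11581/14966 = -618094631673065/5015420886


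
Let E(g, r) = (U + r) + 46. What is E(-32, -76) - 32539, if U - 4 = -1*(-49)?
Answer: -32516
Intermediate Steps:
U = 53 (U = 4 - 1*(-49) = 4 + 49 = 53)
E(g, r) = 99 + r (E(g, r) = (53 + r) + 46 = 99 + r)
E(-32, -76) - 32539 = (99 - 76) - 32539 = 23 - 32539 = -32516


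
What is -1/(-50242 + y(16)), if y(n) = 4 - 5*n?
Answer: 1/50318 ≈ 1.9874e-5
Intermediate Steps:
-1/(-50242 + y(16)) = -1/(-50242 + (4 - 5*16)) = -1/(-50242 + (4 - 80)) = -1/(-50242 - 76) = -1/(-50318) = -1*(-1/50318) = 1/50318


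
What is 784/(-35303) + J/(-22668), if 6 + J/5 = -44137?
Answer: 7774129933/800248404 ≈ 9.7146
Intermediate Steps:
J = -220715 (J = -30 + 5*(-44137) = -30 - 220685 = -220715)
784/(-35303) + J/(-22668) = 784/(-35303) - 220715/(-22668) = 784*(-1/35303) - 220715*(-1/22668) = -784/35303 + 220715/22668 = 7774129933/800248404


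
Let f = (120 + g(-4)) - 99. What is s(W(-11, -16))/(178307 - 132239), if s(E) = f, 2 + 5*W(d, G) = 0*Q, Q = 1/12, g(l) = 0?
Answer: 7/15356 ≈ 0.00045585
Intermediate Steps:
Q = 1/12 ≈ 0.083333
f = 21 (f = (120 + 0) - 99 = 120 - 99 = 21)
W(d, G) = -⅖ (W(d, G) = -⅖ + (0*(1/12))/5 = -⅖ + (⅕)*0 = -⅖ + 0 = -⅖)
s(E) = 21
s(W(-11, -16))/(178307 - 132239) = 21/(178307 - 132239) = 21/46068 = 21*(1/46068) = 7/15356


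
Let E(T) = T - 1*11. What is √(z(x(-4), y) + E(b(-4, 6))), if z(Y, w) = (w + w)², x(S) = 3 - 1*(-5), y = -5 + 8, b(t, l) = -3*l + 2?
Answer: 3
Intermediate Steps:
b(t, l) = 2 - 3*l
y = 3
x(S) = 8 (x(S) = 3 + 5 = 8)
E(T) = -11 + T (E(T) = T - 11 = -11 + T)
z(Y, w) = 4*w² (z(Y, w) = (2*w)² = 4*w²)
√(z(x(-4), y) + E(b(-4, 6))) = √(4*3² + (-11 + (2 - 3*6))) = √(4*9 + (-11 + (2 - 18))) = √(36 + (-11 - 16)) = √(36 - 27) = √9 = 3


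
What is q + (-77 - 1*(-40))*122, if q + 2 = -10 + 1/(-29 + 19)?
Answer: -45261/10 ≈ -4526.1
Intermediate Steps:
q = -121/10 (q = -2 + (-10 + 1/(-29 + 19)) = -2 + (-10 + 1/(-10)) = -2 + (-10 - ⅒) = -2 - 101/10 = -121/10 ≈ -12.100)
q + (-77 - 1*(-40))*122 = -121/10 + (-77 - 1*(-40))*122 = -121/10 + (-77 + 40)*122 = -121/10 - 37*122 = -121/10 - 4514 = -45261/10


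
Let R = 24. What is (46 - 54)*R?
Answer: -192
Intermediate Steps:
(46 - 54)*R = (46 - 54)*24 = -8*24 = -192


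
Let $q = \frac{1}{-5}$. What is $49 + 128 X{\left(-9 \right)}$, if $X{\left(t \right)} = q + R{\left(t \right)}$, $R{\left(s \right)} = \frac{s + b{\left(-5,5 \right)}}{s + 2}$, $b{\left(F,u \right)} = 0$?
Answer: $\frac{6579}{35} \approx 187.97$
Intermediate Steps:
$R{\left(s \right)} = \frac{s}{2 + s}$ ($R{\left(s \right)} = \frac{s + 0}{s + 2} = \frac{s}{2 + s}$)
$q = - \frac{1}{5} \approx -0.2$
$X{\left(t \right)} = - \frac{1}{5} + \frac{t}{2 + t}$
$49 + 128 X{\left(-9 \right)} = 49 + 128 \frac{2 \left(-1 + 2 \left(-9\right)\right)}{5 \left(2 - 9\right)} = 49 + 128 \frac{2 \left(-1 - 18\right)}{5 \left(-7\right)} = 49 + 128 \cdot \frac{2}{5} \left(- \frac{1}{7}\right) \left(-19\right) = 49 + 128 \cdot \frac{38}{35} = 49 + \frac{4864}{35} = \frac{6579}{35}$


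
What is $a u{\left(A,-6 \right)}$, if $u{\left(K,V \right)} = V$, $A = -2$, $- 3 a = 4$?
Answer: $8$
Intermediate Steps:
$a = - \frac{4}{3}$ ($a = \left(- \frac{1}{3}\right) 4 = - \frac{4}{3} \approx -1.3333$)
$a u{\left(A,-6 \right)} = \left(- \frac{4}{3}\right) \left(-6\right) = 8$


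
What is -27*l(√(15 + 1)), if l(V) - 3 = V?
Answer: -189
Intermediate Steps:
l(V) = 3 + V
-27*l(√(15 + 1)) = -27*(3 + √(15 + 1)) = -27*(3 + √16) = -27*(3 + 4) = -27*7 = -189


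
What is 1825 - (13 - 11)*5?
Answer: 1815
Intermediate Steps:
1825 - (13 - 11)*5 = 1825 - 2*5 = 1825 - 1*10 = 1825 - 10 = 1815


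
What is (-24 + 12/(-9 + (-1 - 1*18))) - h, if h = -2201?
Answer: 15236/7 ≈ 2176.6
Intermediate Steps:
(-24 + 12/(-9 + (-1 - 1*18))) - h = (-24 + 12/(-9 + (-1 - 1*18))) - 1*(-2201) = (-24 + 12/(-9 + (-1 - 18))) + 2201 = (-24 + 12/(-9 - 19)) + 2201 = (-24 + 12/(-28)) + 2201 = (-24 + 12*(-1/28)) + 2201 = (-24 - 3/7) + 2201 = -171/7 + 2201 = 15236/7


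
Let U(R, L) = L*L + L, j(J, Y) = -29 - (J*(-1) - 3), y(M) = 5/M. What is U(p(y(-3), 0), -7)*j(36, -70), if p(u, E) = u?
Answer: 420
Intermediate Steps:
j(J, Y) = -26 + J (j(J, Y) = -29 - (-J - 3) = -29 - (-3 - J) = -29 + (3 + J) = -26 + J)
U(R, L) = L + L**2 (U(R, L) = L**2 + L = L + L**2)
U(p(y(-3), 0), -7)*j(36, -70) = (-7*(1 - 7))*(-26 + 36) = -7*(-6)*10 = 42*10 = 420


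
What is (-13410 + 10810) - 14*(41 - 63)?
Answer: -2292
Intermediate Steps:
(-13410 + 10810) - 14*(41 - 63) = -2600 - 14*(-22) = -2600 + 308 = -2292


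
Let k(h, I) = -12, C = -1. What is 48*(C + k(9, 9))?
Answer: -624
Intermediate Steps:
48*(C + k(9, 9)) = 48*(-1 - 12) = 48*(-13) = -624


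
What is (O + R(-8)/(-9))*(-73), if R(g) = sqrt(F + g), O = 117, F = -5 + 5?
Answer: -8541 + 146*I*sqrt(2)/9 ≈ -8541.0 + 22.942*I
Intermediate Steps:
F = 0
R(g) = sqrt(g) (R(g) = sqrt(0 + g) = sqrt(g))
(O + R(-8)/(-9))*(-73) = (117 + sqrt(-8)/(-9))*(-73) = (117 + (2*I*sqrt(2))*(-1/9))*(-73) = (117 - 2*I*sqrt(2)/9)*(-73) = -8541 + 146*I*sqrt(2)/9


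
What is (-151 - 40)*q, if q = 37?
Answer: -7067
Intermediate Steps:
(-151 - 40)*q = (-151 - 40)*37 = -191*37 = -7067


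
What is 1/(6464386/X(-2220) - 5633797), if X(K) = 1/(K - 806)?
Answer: -1/19566865833 ≈ -5.1107e-11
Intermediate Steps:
X(K) = 1/(-806 + K)
1/(6464386/X(-2220) - 5633797) = 1/(6464386/(1/(-806 - 2220)) - 5633797) = 1/(6464386/(1/(-3026)) - 5633797) = 1/(6464386/(-1/3026) - 5633797) = 1/(6464386*(-3026) - 5633797) = 1/(-19561232036 - 5633797) = 1/(-19566865833) = -1/19566865833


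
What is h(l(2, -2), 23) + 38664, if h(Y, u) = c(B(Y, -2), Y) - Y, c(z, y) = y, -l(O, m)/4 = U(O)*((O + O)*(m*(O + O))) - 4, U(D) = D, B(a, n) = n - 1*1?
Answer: 38664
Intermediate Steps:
B(a, n) = -1 + n (B(a, n) = n - 1 = -1 + n)
l(O, m) = 16 - 16*m*O**3 (l(O, m) = -4*(O*((O + O)*(m*(O + O))) - 4) = -4*(O*((2*O)*(m*(2*O))) - 4) = -4*(O*((2*O)*(2*O*m)) - 4) = -4*(O*(4*m*O**2) - 4) = -4*(4*m*O**3 - 4) = -4*(-4 + 4*m*O**3) = 16 - 16*m*O**3)
h(Y, u) = 0 (h(Y, u) = Y - Y = 0)
h(l(2, -2), 23) + 38664 = 0 + 38664 = 38664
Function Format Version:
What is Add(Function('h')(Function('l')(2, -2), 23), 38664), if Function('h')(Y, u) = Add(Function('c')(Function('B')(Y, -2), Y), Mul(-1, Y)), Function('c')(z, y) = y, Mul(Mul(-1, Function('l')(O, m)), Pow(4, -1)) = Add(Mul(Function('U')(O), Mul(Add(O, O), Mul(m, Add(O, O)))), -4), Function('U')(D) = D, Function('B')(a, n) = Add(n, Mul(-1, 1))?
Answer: 38664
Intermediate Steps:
Function('B')(a, n) = Add(-1, n) (Function('B')(a, n) = Add(n, -1) = Add(-1, n))
Function('l')(O, m) = Add(16, Mul(-16, m, Pow(O, 3))) (Function('l')(O, m) = Mul(-4, Add(Mul(O, Mul(Add(O, O), Mul(m, Add(O, O)))), -4)) = Mul(-4, Add(Mul(O, Mul(Mul(2, O), Mul(m, Mul(2, O)))), -4)) = Mul(-4, Add(Mul(O, Mul(Mul(2, O), Mul(2, O, m))), -4)) = Mul(-4, Add(Mul(O, Mul(4, m, Pow(O, 2))), -4)) = Mul(-4, Add(Mul(4, m, Pow(O, 3)), -4)) = Mul(-4, Add(-4, Mul(4, m, Pow(O, 3)))) = Add(16, Mul(-16, m, Pow(O, 3))))
Function('h')(Y, u) = 0 (Function('h')(Y, u) = Add(Y, Mul(-1, Y)) = 0)
Add(Function('h')(Function('l')(2, -2), 23), 38664) = Add(0, 38664) = 38664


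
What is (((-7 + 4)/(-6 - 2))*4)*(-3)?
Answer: -9/2 ≈ -4.5000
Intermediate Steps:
(((-7 + 4)/(-6 - 2))*4)*(-3) = (-3/(-8)*4)*(-3) = (-3*(-⅛)*4)*(-3) = ((3/8)*4)*(-3) = (3/2)*(-3) = -9/2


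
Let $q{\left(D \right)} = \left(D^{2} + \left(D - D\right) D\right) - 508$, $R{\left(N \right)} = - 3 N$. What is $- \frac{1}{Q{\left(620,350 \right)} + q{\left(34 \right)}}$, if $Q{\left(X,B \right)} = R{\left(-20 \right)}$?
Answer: $- \frac{1}{708} \approx -0.0014124$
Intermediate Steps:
$Q{\left(X,B \right)} = 60$ ($Q{\left(X,B \right)} = \left(-3\right) \left(-20\right) = 60$)
$q{\left(D \right)} = -508 + D^{2}$ ($q{\left(D \right)} = \left(D^{2} + 0 D\right) - 508 = \left(D^{2} + 0\right) - 508 = D^{2} - 508 = -508 + D^{2}$)
$- \frac{1}{Q{\left(620,350 \right)} + q{\left(34 \right)}} = - \frac{1}{60 - \left(508 - 34^{2}\right)} = - \frac{1}{60 + \left(-508 + 1156\right)} = - \frac{1}{60 + 648} = - \frac{1}{708}$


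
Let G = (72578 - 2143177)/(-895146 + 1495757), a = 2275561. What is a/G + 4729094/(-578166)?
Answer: -395102428052797646/598574970717 ≈ -6.6007e+5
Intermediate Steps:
G = -2070599/600611 ≈ -3.4475
a/G + 4729094/(-578166) = 2275561/(-2070599/600611) + 4729094/(-578166) = 2275561*(-600611/2070599) + 4729094*(-1/578166) = -1366726967771/2070599 - 2364547/289083 = -395102428052797646/598574970717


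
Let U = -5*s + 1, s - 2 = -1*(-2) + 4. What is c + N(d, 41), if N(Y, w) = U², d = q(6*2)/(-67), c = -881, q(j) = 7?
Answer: 640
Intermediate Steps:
s = 8 (s = 2 + (-1*(-2) + 4) = 2 + (2 + 4) = 2 + 6 = 8)
U = -39 (U = -5*8 + 1 = -40 + 1 = -39)
d = -7/67 (d = 7/(-67) = 7*(-1/67) = -7/67 ≈ -0.10448)
N(Y, w) = 1521 (N(Y, w) = (-39)² = 1521)
c + N(d, 41) = -881 + 1521 = 640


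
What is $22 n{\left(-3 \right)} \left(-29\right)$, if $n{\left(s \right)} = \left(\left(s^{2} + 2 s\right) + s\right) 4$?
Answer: $0$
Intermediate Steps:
$n{\left(s \right)} = 4 s^{2} + 12 s$ ($n{\left(s \right)} = \left(s^{2} + 3 s\right) 4 = 4 s^{2} + 12 s$)
$22 n{\left(-3 \right)} \left(-29\right) = 22 \cdot 4 \left(-3\right) \left(3 - 3\right) \left(-29\right) = 22 \cdot 4 \left(-3\right) 0 \left(-29\right) = 22 \cdot 0 \left(-29\right) = 0 \left(-29\right) = 0$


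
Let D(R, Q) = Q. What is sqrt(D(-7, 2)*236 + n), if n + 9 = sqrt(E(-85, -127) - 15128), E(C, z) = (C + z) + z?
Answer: sqrt(463 + I*sqrt(15467)) ≈ 21.707 + 2.8646*I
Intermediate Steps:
E(C, z) = C + 2*z
n = -9 + I*sqrt(15467) (n = -9 + sqrt((-85 + 2*(-127)) - 15128) = -9 + sqrt((-85 - 254) - 15128) = -9 + sqrt(-339 - 15128) = -9 + sqrt(-15467) = -9 + I*sqrt(15467) ≈ -9.0 + 124.37*I)
sqrt(D(-7, 2)*236 + n) = sqrt(2*236 + (-9 + I*sqrt(15467))) = sqrt(472 + (-9 + I*sqrt(15467))) = sqrt(463 + I*sqrt(15467))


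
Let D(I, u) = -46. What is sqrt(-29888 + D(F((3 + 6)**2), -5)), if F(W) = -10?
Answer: 3*I*sqrt(3326) ≈ 173.01*I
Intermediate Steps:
sqrt(-29888 + D(F((3 + 6)**2), -5)) = sqrt(-29888 - 46) = sqrt(-29934) = 3*I*sqrt(3326)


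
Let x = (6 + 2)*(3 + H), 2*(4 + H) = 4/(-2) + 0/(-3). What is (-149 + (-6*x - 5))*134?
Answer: -7772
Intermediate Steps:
H = -5 (H = -4 + (4/(-2) + 0/(-3))/2 = -4 + (4*(-1/2) + 0*(-1/3))/2 = -4 + (-2 + 0)/2 = -4 + (1/2)*(-2) = -4 - 1 = -5)
x = -16 (x = (6 + 2)*(3 - 5) = 8*(-2) = -16)
(-149 + (-6*x - 5))*134 = (-149 + (-6*(-16) - 5))*134 = (-149 + (96 - 5))*134 = (-149 + 91)*134 = -58*134 = -7772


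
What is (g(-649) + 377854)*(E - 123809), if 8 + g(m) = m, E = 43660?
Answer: -30231962353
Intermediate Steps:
g(m) = -8 + m
(g(-649) + 377854)*(E - 123809) = ((-8 - 649) + 377854)*(43660 - 123809) = (-657 + 377854)*(-80149) = 377197*(-80149) = -30231962353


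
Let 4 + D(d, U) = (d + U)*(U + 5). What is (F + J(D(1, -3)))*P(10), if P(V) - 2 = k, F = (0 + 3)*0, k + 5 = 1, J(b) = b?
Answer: 16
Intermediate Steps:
D(d, U) = -4 + (5 + U)*(U + d) (D(d, U) = -4 + (d + U)*(U + 5) = -4 + (U + d)*(5 + U) = -4 + (5 + U)*(U + d))
k = -4 (k = -5 + 1 = -4)
F = 0 (F = 3*0 = 0)
P(V) = -2 (P(V) = 2 - 4 = -2)
(F + J(D(1, -3)))*P(10) = (0 + (-4 + (-3)**2 + 5*(-3) + 5*1 - 3*1))*(-2) = (0 + (-4 + 9 - 15 + 5 - 3))*(-2) = (0 - 8)*(-2) = -8*(-2) = 16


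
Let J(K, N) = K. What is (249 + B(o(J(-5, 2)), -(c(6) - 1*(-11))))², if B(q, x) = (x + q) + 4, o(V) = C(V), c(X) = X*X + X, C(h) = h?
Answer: 38025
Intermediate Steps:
c(X) = X + X² (c(X) = X² + X = X + X²)
o(V) = V
B(q, x) = 4 + q + x (B(q, x) = (q + x) + 4 = 4 + q + x)
(249 + B(o(J(-5, 2)), -(c(6) - 1*(-11))))² = (249 + (4 - 5 - (6*(1 + 6) - 1*(-11))))² = (249 + (4 - 5 - (6*7 + 11)))² = (249 + (4 - 5 - (42 + 11)))² = (249 + (4 - 5 - 1*53))² = (249 + (4 - 5 - 53))² = (249 - 54)² = 195² = 38025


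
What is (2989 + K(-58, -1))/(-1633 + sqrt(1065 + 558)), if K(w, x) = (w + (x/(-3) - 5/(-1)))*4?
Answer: -13611055/7995198 - 8335*sqrt(1623)/7995198 ≈ -1.7444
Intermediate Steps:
K(w, x) = 20 + 4*w - 4*x/3 (K(w, x) = (w + (x*(-1/3) - 5*(-1)))*4 = (w + (-x/3 + 5))*4 = (w + (5 - x/3))*4 = (5 + w - x/3)*4 = 20 + 4*w - 4*x/3)
(2989 + K(-58, -1))/(-1633 + sqrt(1065 + 558)) = (2989 + (20 + 4*(-58) - 4/3*(-1)))/(-1633 + sqrt(1065 + 558)) = (2989 + (20 - 232 + 4/3))/(-1633 + sqrt(1623)) = (2989 - 632/3)/(-1633 + sqrt(1623)) = 8335/(3*(-1633 + sqrt(1623)))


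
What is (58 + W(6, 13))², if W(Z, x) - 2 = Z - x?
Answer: 2809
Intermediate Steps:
W(Z, x) = 2 + Z - x (W(Z, x) = 2 + (Z - x) = 2 + Z - x)
(58 + W(6, 13))² = (58 + (2 + 6 - 1*13))² = (58 + (2 + 6 - 13))² = (58 - 5)² = 53² = 2809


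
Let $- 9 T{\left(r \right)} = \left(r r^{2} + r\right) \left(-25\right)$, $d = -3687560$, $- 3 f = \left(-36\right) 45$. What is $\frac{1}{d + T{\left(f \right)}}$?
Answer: $\frac{1}{433713940} \approx 2.3057 \cdot 10^{-9}$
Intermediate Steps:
$f = 540$ ($f = - \frac{\left(-36\right) 45}{3} = \left(- \frac{1}{3}\right) \left(-1620\right) = 540$)
$T{\left(r \right)} = \frac{25 r}{9} + \frac{25 r^{3}}{9}$ ($T{\left(r \right)} = - \frac{\left(r r^{2} + r\right) \left(-25\right)}{9} = - \frac{\left(r^{3} + r\right) \left(-25\right)}{9} = - \frac{\left(r + r^{3}\right) \left(-25\right)}{9} = - \frac{- 25 r - 25 r^{3}}{9} = \frac{25 r}{9} + \frac{25 r^{3}}{9}$)
$\frac{1}{d + T{\left(f \right)}} = \frac{1}{-3687560 + \frac{25}{9} \cdot 540 \left(1 + 540^{2}\right)} = \frac{1}{-3687560 + \frac{25}{9} \cdot 540 \left(1 + 291600\right)} = \frac{1}{-3687560 + \frac{25}{9} \cdot 540 \cdot 291601} = \frac{1}{-3687560 + 437401500} = \frac{1}{433713940}$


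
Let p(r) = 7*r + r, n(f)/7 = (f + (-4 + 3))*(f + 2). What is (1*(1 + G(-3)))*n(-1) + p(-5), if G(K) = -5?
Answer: 16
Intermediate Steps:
n(f) = 7*(-1 + f)*(2 + f) (n(f) = 7*((f + (-4 + 3))*(f + 2)) = 7*((f - 1)*(2 + f)) = 7*((-1 + f)*(2 + f)) = 7*(-1 + f)*(2 + f))
p(r) = 8*r
(1*(1 + G(-3)))*n(-1) + p(-5) = (1*(1 - 5))*(-14 + 7*(-1) + 7*(-1)**2) + 8*(-5) = (1*(-4))*(-14 - 7 + 7*1) - 40 = -4*(-14 - 7 + 7) - 40 = -4*(-14) - 40 = 56 - 40 = 16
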